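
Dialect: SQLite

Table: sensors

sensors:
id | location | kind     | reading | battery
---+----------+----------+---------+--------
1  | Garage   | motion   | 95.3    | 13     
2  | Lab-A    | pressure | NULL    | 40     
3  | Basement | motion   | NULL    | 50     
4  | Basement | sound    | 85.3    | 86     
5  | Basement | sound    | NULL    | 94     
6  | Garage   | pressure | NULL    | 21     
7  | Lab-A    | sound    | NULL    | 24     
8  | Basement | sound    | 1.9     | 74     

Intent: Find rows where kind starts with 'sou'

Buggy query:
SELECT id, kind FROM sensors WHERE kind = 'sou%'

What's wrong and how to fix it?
Bug: Wildcards only work with LIKE; '=' treats '%' as a literal character

Fix: Replace '=' with LIKE so 'sou%' is treated as a pattern

Corrected query:
SELECT id, kind FROM sensors WHERE kind LIKE 'sou%'

Result:
id | kind 
---+------
4  | sound
5  | sound
7  | sound
8  | sound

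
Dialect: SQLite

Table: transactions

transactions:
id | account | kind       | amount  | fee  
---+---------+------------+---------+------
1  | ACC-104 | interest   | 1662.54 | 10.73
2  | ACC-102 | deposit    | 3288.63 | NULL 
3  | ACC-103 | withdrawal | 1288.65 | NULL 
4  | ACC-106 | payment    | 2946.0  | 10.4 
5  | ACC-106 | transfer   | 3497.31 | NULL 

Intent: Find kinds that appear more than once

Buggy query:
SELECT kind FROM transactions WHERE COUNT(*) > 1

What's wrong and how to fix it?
Bug: WHERE can't reference COUNT(*); aggregates are computed after WHERE

Fix: Group first, then use HAVING for the count condition

Corrected query:
SELECT kind FROM transactions GROUP BY kind HAVING COUNT(*) > 1

Result:
(no rows)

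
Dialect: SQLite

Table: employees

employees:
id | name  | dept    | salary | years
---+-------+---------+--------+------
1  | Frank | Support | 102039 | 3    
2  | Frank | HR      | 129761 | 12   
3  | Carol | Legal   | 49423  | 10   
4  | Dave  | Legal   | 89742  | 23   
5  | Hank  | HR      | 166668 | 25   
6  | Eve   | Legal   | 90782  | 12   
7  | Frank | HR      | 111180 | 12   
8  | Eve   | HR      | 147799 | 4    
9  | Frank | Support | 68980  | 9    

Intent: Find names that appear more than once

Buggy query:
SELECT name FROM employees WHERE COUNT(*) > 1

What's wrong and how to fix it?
Bug: COUNT(*) is an aggregate and cannot be used in WHERE

Fix: GROUP BY name, then filter groups with HAVING COUNT(*) > 1

Corrected query:
SELECT name FROM employees GROUP BY name HAVING COUNT(*) > 1

Result:
name 
-----
Eve  
Frank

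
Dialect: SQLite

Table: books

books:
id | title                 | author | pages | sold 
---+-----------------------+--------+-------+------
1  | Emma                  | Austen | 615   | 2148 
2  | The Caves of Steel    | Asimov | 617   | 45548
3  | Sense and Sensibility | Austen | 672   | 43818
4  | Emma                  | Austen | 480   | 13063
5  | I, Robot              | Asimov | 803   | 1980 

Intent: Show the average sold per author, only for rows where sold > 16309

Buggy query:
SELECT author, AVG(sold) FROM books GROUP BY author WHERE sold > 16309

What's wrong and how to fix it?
Bug: WHERE cannot follow GROUP BY

Fix: Place WHERE between FROM and GROUP BY

Corrected query:
SELECT author, AVG(sold) FROM books WHERE sold > 16309 GROUP BY author

Result:
author | AVG(sold)
-------+----------
Asimov | 45548    
Austen | 43818    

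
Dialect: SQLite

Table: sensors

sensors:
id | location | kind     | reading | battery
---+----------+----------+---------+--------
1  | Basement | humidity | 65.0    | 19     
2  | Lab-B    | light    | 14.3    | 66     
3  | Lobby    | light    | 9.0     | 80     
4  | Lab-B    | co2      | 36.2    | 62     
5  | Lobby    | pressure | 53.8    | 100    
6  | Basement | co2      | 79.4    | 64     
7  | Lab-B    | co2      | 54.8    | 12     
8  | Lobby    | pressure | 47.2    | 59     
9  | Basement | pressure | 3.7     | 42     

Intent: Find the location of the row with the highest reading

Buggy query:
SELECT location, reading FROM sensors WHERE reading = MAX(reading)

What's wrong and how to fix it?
Bug: MAX(reading) is an aggregate and cannot be used directly in WHERE

Fix: Wrap MAX in a scalar subquery so WHERE compares against a single value

Corrected query:
SELECT location, reading FROM sensors WHERE reading = (SELECT MAX(reading) FROM sensors)

Result:
location | reading
---------+--------
Basement | 79.4   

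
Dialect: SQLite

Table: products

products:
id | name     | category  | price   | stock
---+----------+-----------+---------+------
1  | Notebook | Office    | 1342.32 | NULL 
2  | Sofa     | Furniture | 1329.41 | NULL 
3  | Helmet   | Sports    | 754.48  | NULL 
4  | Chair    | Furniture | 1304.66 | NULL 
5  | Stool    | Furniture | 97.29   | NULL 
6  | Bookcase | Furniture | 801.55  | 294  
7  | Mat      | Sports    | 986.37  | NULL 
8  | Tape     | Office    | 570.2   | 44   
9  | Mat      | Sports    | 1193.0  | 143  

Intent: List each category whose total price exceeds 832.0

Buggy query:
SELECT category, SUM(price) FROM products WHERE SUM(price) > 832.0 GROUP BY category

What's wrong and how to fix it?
Bug: Aggregate functions cannot appear in a WHERE clause

Fix: Move the aggregate condition to a HAVING clause

Corrected query:
SELECT category, SUM(price) FROM products GROUP BY category HAVING SUM(price) > 832.0

Result:
category  | SUM(price)
----------+-----------
Furniture | 3532.91   
Office    | 1912.52   
Sports    | 2933.85   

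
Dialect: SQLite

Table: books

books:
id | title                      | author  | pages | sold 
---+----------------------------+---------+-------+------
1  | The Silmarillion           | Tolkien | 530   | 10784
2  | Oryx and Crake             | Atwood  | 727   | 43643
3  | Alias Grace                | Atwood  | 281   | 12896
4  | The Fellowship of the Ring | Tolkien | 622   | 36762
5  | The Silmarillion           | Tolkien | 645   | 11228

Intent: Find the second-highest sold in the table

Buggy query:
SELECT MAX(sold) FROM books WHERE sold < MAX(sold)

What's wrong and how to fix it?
Bug: The inner MAX is an aggregate inside WHERE, which is not allowed

Fix: Put the inner MAX in a scalar subquery

Corrected query:
SELECT MAX(sold) FROM books WHERE sold < (SELECT MAX(sold) FROM books)

Result:
MAX(sold)
---------
36762    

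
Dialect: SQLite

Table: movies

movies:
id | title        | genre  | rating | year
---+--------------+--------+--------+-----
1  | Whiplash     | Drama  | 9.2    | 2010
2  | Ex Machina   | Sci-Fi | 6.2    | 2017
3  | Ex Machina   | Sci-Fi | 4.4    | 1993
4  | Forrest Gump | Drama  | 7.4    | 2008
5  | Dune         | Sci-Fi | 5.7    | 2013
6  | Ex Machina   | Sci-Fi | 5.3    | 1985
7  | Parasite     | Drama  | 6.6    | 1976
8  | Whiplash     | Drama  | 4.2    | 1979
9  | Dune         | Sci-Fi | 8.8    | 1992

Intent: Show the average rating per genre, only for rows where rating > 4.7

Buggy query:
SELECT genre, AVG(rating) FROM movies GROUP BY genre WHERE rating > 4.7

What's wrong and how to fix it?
Bug: Row-level WHERE must come before GROUP BY in the clause order

Fix: Place WHERE between FROM and GROUP BY

Corrected query:
SELECT genre, AVG(rating) FROM movies WHERE rating > 4.7 GROUP BY genre

Result:
genre  | AVG(rating)
-------+------------
Drama  | 7.733333   
Sci-Fi | 6.5        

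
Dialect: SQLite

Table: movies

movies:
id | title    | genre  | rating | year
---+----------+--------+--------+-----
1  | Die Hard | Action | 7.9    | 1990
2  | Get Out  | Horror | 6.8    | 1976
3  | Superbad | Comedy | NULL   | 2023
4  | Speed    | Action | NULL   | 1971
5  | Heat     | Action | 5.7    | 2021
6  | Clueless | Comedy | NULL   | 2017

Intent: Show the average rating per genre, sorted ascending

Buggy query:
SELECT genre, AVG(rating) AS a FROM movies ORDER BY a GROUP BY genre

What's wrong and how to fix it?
Bug: GROUP BY must precede ORDER BY

Fix: Reorder: SELECT … FROM … GROUP BY … ORDER BY …

Corrected query:
SELECT genre, AVG(rating) AS a FROM movies GROUP BY genre ORDER BY a

Result:
genre  | a   
-------+-----
Comedy | NULL
Horror | 6.8 
Action | 6.8 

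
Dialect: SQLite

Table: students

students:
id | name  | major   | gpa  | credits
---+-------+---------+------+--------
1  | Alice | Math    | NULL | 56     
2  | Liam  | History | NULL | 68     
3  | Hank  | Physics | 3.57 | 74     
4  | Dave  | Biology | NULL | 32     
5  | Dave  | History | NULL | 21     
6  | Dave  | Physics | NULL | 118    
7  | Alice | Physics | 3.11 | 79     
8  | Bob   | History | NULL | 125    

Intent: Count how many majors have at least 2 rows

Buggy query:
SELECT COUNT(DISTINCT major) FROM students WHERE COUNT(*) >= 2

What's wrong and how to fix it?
Bug: WHERE filters individual rows, not groups, so a group-level COUNT is invalid there

Fix: Group first with HAVING COUNT(*) >= 2, then COUNT the resulting groups

Corrected query:
SELECT COUNT(*) FROM (SELECT major FROM students GROUP BY major HAVING COUNT(*) >= 2)

Result:
COUNT(*)
--------
2       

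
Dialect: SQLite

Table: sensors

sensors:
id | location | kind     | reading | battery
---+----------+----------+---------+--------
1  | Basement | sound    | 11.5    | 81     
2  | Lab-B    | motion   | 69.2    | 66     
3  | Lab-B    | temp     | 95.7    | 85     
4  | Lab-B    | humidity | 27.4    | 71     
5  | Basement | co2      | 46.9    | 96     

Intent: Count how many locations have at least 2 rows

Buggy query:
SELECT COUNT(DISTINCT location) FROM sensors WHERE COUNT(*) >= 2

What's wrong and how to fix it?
Bug: WHERE filters individual rows, not groups, so a group-level COUNT is invalid there

Fix: Use a subquery that GROUPs and filters with HAVING, then count its rows

Corrected query:
SELECT COUNT(*) FROM (SELECT location FROM sensors GROUP BY location HAVING COUNT(*) >= 2)

Result:
COUNT(*)
--------
2       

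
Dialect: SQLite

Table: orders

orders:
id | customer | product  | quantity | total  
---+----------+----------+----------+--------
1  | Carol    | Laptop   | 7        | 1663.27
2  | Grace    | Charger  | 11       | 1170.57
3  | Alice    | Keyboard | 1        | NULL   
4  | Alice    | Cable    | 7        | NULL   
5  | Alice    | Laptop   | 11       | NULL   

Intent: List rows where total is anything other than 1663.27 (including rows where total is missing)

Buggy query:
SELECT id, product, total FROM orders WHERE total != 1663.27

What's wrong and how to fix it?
Bug: 'total != 1663.27' is unknown when total is NULL, so NULL rows are silently excluded

Fix: Handle NULL separately with IS NULL alongside the inequality

Corrected query:
SELECT id, product, total FROM orders WHERE total != 1663.27 OR total IS NULL

Result:
id | product  | total  
---+----------+--------
2  | Charger  | 1170.57
3  | Keyboard | NULL   
4  | Cable    | NULL   
5  | Laptop   | NULL   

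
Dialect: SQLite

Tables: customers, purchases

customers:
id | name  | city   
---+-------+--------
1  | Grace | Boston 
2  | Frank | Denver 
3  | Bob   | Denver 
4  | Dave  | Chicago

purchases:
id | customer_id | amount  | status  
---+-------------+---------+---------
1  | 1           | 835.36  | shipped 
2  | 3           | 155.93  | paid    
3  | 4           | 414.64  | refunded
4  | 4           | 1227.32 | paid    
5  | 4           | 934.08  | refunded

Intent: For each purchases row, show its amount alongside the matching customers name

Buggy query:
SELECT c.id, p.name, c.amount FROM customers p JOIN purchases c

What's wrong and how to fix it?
Bug: JOIN with no ON clause produces a cartesian product; every purchases row pairs with every customers row

Fix: Specify the join condition linking the foreign key to the parent id

Corrected query:
SELECT c.id, p.name, c.amount FROM customers p JOIN purchases c ON c.customer_id = p.id

Result:
id | name  | amount 
---+-------+--------
1  | Grace | 835.36 
2  | Bob   | 155.93 
3  | Dave  | 414.64 
4  | Dave  | 1227.32
5  | Dave  | 934.08 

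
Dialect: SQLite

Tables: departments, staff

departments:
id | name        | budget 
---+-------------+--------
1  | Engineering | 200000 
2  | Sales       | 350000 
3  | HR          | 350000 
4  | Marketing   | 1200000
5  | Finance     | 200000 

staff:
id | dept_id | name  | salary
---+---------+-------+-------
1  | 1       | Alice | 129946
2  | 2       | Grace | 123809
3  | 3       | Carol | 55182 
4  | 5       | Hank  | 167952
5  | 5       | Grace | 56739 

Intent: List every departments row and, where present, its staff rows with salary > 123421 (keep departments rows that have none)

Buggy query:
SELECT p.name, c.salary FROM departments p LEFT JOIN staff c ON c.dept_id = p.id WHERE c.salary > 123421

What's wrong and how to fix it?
Bug: Filtering c.salary in WHERE discards the NULL rows produced by LEFT JOIN, turning it into an inner join

Fix: Move the right-table condition into the ON clause so unmatched parents are kept

Corrected query:
SELECT p.name, c.salary FROM departments p LEFT JOIN staff c ON c.dept_id = p.id AND c.salary > 123421

Result:
name        | salary
------------+-------
Engineering | 129946
Sales       | 123809
HR          | NULL  
Marketing   | NULL  
Finance     | 167952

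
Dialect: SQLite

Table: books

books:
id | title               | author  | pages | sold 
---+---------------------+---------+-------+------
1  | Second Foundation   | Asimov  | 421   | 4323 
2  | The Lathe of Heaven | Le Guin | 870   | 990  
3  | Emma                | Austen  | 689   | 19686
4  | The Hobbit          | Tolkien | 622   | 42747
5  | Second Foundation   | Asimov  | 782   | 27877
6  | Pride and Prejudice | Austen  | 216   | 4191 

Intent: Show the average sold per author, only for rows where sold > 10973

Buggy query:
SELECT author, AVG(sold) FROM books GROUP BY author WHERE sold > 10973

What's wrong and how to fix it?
Bug: WHERE cannot follow GROUP BY

Fix: Place WHERE between FROM and GROUP BY

Corrected query:
SELECT author, AVG(sold) FROM books WHERE sold > 10973 GROUP BY author

Result:
author  | AVG(sold)
--------+----------
Asimov  | 27877    
Austen  | 19686    
Tolkien | 42747    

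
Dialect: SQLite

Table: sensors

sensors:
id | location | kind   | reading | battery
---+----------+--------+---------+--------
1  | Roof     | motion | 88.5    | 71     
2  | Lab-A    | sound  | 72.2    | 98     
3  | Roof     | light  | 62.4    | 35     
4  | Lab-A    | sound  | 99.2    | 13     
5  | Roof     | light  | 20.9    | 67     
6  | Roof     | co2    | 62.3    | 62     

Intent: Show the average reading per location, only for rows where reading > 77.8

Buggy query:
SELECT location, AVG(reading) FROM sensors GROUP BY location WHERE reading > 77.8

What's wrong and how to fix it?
Bug: Row-level WHERE must come before GROUP BY in the clause order

Fix: Move the WHERE clause before GROUP BY

Corrected query:
SELECT location, AVG(reading) FROM sensors WHERE reading > 77.8 GROUP BY location

Result:
location | AVG(reading)
---------+-------------
Lab-A    | 99.2        
Roof     | 88.5        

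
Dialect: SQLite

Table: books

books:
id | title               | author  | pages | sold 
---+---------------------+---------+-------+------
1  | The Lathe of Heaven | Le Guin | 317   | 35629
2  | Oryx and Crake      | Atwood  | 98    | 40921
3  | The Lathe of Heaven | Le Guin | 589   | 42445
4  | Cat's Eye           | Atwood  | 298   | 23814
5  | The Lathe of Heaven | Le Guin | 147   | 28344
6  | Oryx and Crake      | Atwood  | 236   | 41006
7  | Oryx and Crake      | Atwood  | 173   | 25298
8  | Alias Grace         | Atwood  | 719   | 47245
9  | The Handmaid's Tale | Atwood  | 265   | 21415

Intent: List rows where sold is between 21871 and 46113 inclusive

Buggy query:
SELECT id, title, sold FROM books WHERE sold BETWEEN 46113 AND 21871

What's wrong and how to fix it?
Bug: BETWEEN expects the lower bound first; with 46113 AND 21871 the range is empty

Fix: Write BETWEEN 21871 AND 46113

Corrected query:
SELECT id, title, sold FROM books WHERE sold BETWEEN 21871 AND 46113

Result:
id | title               | sold 
---+---------------------+------
1  | The Lathe of Heaven | 35629
2  | Oryx and Crake      | 40921
3  | The Lathe of Heaven | 42445
4  | Cat's Eye           | 23814
5  | The Lathe of Heaven | 28344
6  | Oryx and Crake      | 41006
7  | Oryx and Crake      | 25298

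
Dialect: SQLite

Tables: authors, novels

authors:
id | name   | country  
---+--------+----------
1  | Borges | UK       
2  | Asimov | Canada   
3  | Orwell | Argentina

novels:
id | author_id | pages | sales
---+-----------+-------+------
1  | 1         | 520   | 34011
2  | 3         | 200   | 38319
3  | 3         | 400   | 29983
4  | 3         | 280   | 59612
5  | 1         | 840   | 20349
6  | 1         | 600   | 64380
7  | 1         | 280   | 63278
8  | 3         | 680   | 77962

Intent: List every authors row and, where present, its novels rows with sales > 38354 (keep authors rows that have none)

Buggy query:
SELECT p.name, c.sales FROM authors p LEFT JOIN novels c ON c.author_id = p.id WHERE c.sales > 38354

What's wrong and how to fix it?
Bug: A WHERE condition on the right-hand table after LEFT JOIN drops unmatched parents

Fix: Put 'c.sales > 38354' in the JOIN's ON clause instead of WHERE

Corrected query:
SELECT p.name, c.sales FROM authors p LEFT JOIN novels c ON c.author_id = p.id AND c.sales > 38354

Result:
name   | sales
-------+------
Borges | 63278
Borges | 64380
Asimov | NULL 
Orwell | 59612
Orwell | 77962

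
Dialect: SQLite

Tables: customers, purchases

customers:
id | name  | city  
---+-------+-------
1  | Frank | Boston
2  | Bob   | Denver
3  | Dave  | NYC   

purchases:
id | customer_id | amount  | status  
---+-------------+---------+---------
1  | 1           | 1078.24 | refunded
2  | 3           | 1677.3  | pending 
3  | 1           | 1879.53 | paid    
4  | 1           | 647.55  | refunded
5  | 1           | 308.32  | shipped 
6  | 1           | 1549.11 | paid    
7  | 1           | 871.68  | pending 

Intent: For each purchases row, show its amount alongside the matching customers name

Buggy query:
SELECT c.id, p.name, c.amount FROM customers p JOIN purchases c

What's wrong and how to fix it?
Bug: Missing join condition: each purchases row is matched to all customers rows instead of just its own

Fix: Add ON c.customer_id = p.id to the JOIN

Corrected query:
SELECT c.id, p.name, c.amount FROM customers p JOIN purchases c ON c.customer_id = p.id

Result:
id | name  | amount 
---+-------+--------
1  | Frank | 1078.24
2  | Dave  | 1677.3 
3  | Frank | 1879.53
4  | Frank | 647.55 
5  | Frank | 308.32 
6  | Frank | 1549.11
7  | Frank | 871.68 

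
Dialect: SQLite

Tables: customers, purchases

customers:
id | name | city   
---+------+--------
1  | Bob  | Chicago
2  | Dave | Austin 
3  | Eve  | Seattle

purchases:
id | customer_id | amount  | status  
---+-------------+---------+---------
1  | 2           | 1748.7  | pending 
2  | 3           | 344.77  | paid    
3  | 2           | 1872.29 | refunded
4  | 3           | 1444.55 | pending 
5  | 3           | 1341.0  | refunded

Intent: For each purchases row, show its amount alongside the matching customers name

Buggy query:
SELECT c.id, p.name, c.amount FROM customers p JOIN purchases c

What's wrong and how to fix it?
Bug: Missing join condition: each purchases row is matched to all customers rows instead of just its own

Fix: Specify the join condition linking the foreign key to the parent id

Corrected query:
SELECT c.id, p.name, c.amount FROM customers p JOIN purchases c ON c.customer_id = p.id

Result:
id | name | amount 
---+------+--------
1  | Dave | 1748.7 
2  | Eve  | 344.77 
3  | Dave | 1872.29
4  | Eve  | 1444.55
5  | Eve  | 1341   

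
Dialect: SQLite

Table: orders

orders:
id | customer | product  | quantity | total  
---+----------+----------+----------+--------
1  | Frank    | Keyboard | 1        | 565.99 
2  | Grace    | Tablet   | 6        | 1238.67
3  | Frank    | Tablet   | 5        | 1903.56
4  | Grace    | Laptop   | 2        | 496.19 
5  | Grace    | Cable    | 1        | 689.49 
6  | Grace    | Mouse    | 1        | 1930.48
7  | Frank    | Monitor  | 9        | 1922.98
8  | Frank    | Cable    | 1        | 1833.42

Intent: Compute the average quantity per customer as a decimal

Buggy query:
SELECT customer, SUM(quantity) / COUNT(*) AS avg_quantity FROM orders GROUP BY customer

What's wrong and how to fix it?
Bug: SUM(quantity) and COUNT(*) are both integers; the division truncates the fractional part

Fix: Multiply by 1.0 (or CAST to REAL) to force floating-point division

Corrected query:
SELECT customer, SUM(quantity) * 1.0 / COUNT(*) AS avg_quantity FROM orders GROUP BY customer

Result:
customer | avg_quantity
---------+-------------
Frank    | 4           
Grace    | 2.5         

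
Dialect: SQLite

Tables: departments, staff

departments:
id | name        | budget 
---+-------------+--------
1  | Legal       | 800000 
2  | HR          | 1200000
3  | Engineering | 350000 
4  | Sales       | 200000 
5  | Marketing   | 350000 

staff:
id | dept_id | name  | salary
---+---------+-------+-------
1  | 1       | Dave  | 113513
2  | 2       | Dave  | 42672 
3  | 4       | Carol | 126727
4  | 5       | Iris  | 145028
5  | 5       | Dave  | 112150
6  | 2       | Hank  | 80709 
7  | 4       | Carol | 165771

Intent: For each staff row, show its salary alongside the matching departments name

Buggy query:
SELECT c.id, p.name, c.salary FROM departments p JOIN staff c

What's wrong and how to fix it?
Bug: JOIN with no ON clause produces a cartesian product; every staff row pairs with every departments row

Fix: Add ON c.dept_id = p.id to the JOIN

Corrected query:
SELECT c.id, p.name, c.salary FROM departments p JOIN staff c ON c.dept_id = p.id

Result:
id | name      | salary
---+-----------+-------
1  | Legal     | 113513
2  | HR        | 42672 
3  | Sales     | 126727
4  | Marketing | 145028
5  | Marketing | 112150
6  | HR        | 80709 
7  | Sales     | 165771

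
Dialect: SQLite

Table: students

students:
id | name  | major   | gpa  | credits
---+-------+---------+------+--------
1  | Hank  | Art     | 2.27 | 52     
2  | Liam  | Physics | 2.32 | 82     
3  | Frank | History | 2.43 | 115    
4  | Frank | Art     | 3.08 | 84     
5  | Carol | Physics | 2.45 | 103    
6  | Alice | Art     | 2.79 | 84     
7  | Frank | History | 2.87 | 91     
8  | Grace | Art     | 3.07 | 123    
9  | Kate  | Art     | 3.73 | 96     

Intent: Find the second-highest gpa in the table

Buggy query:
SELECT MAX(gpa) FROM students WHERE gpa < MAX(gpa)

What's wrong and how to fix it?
Bug: MAX(gpa) on the right of the comparison is an aggregate-in-WHERE error

Fix: Put the inner MAX in a scalar subquery

Corrected query:
SELECT MAX(gpa) FROM students WHERE gpa < (SELECT MAX(gpa) FROM students)

Result:
MAX(gpa)
--------
3.08    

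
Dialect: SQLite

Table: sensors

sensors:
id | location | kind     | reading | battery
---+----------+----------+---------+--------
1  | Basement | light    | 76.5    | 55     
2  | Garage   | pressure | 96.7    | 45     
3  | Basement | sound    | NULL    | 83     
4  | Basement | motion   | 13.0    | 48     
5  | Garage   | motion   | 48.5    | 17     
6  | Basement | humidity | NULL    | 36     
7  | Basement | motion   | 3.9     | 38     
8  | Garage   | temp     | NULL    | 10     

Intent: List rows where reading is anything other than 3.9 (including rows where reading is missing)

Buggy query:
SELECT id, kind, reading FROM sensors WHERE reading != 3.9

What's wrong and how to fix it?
Bug: Inequality against NULL is unknown, not true; rows with NULL are dropped

Fix: Handle NULL separately with IS NULL alongside the inequality

Corrected query:
SELECT id, kind, reading FROM sensors WHERE reading != 3.9 OR reading IS NULL

Result:
id | kind     | reading
---+----------+--------
1  | light    | 76.5   
2  | pressure | 96.7   
3  | sound    | NULL   
4  | motion   | 13     
5  | motion   | 48.5   
6  | humidity | NULL   
8  | temp     | NULL   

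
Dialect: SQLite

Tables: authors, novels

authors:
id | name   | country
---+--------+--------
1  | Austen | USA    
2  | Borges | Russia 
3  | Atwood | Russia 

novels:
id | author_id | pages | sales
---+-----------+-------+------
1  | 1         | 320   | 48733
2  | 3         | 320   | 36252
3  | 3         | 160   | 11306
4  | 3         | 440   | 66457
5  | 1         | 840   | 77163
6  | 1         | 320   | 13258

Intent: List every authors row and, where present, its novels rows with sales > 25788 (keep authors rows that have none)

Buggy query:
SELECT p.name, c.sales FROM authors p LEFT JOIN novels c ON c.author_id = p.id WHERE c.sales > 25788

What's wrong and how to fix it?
Bug: A WHERE condition on the right-hand table after LEFT JOIN drops unmatched parents

Fix: Put 'c.sales > 25788' in the JOIN's ON clause instead of WHERE

Corrected query:
SELECT p.name, c.sales FROM authors p LEFT JOIN novels c ON c.author_id = p.id AND c.sales > 25788

Result:
name   | sales
-------+------
Austen | 48733
Austen | 77163
Borges | NULL 
Atwood | 36252
Atwood | 66457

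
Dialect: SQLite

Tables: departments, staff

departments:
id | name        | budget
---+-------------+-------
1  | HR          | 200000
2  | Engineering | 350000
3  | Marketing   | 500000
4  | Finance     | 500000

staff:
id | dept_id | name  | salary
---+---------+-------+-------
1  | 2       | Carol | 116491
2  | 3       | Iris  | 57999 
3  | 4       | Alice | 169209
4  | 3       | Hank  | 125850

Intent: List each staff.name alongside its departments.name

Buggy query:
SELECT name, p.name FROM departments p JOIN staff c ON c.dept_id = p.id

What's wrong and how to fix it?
Bug: 'name' exists in both joined tables, so the database can't tell which one is meant

Fix: Prefix ambiguous columns with the table alias

Corrected query:
SELECT c.name, p.name FROM departments p JOIN staff c ON c.dept_id = p.id

Result:
name  | name       
------+------------
Carol | Engineering
Iris  | Marketing  
Alice | Finance    
Hank  | Marketing  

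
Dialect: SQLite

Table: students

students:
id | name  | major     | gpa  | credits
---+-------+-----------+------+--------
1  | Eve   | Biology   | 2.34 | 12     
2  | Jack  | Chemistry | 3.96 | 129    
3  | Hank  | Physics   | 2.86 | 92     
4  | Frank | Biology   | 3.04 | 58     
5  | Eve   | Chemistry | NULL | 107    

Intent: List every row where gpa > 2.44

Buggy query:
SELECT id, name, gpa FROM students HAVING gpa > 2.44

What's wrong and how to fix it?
Bug: This is a non-aggregate query (no GROUP BY, no aggregates), so in SQLite the HAVING clause is invalid here; a row-level condition belongs in WHERE

Fix: Use WHERE for row-level filtering

Corrected query:
SELECT id, name, gpa FROM students WHERE gpa > 2.44

Result:
id | name  | gpa 
---+-------+-----
2  | Jack  | 3.96
3  | Hank  | 2.86
4  | Frank | 3.04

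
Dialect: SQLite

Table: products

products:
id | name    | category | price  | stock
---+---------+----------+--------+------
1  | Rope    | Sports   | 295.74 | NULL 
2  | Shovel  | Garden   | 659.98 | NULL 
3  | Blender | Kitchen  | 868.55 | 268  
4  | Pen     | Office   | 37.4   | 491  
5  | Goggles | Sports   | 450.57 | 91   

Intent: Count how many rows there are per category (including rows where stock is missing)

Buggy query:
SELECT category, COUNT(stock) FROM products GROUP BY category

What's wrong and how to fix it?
Bug: COUNT(stock) skips NULLs, so groups with missing stock are undercounted

Fix: Replace COUNT(stock) with COUNT(*)

Corrected query:
SELECT category, COUNT(*) FROM products GROUP BY category

Result:
category | COUNT(*)
---------+---------
Garden   | 1       
Kitchen  | 1       
Office   | 1       
Sports   | 2       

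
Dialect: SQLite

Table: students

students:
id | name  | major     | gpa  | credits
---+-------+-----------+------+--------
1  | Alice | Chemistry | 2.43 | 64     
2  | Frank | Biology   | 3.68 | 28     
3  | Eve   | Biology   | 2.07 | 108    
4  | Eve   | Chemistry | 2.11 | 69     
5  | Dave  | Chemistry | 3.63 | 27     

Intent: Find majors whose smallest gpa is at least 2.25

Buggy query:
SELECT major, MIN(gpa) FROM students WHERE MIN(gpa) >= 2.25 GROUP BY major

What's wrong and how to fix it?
Bug: Aggregates like MIN are computed per group after WHERE runs

Fix: Use HAVING for the per-group MIN condition

Corrected query:
SELECT major, MIN(gpa) FROM students GROUP BY major HAVING MIN(gpa) >= 2.25

Result:
(no rows)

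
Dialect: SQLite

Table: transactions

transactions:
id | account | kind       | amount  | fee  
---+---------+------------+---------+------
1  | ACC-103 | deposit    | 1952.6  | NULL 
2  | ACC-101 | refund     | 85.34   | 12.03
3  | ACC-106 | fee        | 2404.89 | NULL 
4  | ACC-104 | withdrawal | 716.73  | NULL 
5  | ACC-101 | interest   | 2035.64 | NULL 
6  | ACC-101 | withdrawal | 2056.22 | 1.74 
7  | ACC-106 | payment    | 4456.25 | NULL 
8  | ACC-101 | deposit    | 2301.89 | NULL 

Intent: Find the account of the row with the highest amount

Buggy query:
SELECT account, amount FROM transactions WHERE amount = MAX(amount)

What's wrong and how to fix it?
Bug: WHERE is evaluated per row; an aggregate over the whole table isn't defined there

Fix: Wrap MAX in a scalar subquery so WHERE compares against a single value

Corrected query:
SELECT account, amount FROM transactions WHERE amount = (SELECT MAX(amount) FROM transactions)

Result:
account | amount 
--------+--------
ACC-106 | 4456.25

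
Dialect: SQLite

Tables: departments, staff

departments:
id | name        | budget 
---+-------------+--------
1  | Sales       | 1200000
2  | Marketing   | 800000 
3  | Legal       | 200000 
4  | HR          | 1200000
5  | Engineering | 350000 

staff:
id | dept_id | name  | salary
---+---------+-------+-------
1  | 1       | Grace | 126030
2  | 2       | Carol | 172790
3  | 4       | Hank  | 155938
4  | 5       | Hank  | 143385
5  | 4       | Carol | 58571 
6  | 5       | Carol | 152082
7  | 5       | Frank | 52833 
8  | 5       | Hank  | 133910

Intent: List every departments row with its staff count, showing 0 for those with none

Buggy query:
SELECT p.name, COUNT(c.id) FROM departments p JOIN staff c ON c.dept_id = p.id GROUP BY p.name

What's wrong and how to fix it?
Bug: An inner join excludes parents with zero children

Fix: Switch to LEFT JOIN to retain unmatched parent rows

Corrected query:
SELECT p.name, COUNT(c.id) FROM departments p LEFT JOIN staff c ON c.dept_id = p.id GROUP BY p.name

Result:
name        | COUNT(c.id)
------------+------------
Engineering | 4          
HR          | 2          
Legal       | 0          
Marketing   | 1          
Sales       | 1          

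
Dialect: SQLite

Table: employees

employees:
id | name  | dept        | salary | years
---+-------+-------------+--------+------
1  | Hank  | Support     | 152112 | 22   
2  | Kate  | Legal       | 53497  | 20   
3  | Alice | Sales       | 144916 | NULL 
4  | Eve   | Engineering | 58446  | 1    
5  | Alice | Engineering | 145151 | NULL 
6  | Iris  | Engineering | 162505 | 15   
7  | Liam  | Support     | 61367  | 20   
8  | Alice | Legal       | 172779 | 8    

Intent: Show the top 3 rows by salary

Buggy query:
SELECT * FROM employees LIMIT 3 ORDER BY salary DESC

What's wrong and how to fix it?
Bug: LIMIT must come after ORDER BY

Fix: Sort with ORDER BY, then apply LIMIT

Corrected query:
SELECT * FROM employees ORDER BY salary DESC LIMIT 3

Result:
id | name  | dept        | salary | years
---+-------+-------------+--------+------
8  | Alice | Legal       | 172779 | 8    
6  | Iris  | Engineering | 162505 | 15   
1  | Hank  | Support     | 152112 | 22   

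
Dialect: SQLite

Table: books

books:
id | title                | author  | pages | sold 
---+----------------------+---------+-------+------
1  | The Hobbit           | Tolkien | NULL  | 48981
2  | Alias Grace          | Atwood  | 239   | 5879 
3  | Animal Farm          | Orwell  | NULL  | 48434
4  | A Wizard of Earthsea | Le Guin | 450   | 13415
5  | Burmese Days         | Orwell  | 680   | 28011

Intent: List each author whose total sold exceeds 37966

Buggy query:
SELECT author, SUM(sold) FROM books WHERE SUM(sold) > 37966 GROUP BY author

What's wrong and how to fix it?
Bug: WHERE runs before GROUP BY, so aggregates aren't available there

Fix: Move the aggregate condition to a HAVING clause

Corrected query:
SELECT author, SUM(sold) FROM books GROUP BY author HAVING SUM(sold) > 37966

Result:
author  | SUM(sold)
--------+----------
Orwell  | 76445    
Tolkien | 48981    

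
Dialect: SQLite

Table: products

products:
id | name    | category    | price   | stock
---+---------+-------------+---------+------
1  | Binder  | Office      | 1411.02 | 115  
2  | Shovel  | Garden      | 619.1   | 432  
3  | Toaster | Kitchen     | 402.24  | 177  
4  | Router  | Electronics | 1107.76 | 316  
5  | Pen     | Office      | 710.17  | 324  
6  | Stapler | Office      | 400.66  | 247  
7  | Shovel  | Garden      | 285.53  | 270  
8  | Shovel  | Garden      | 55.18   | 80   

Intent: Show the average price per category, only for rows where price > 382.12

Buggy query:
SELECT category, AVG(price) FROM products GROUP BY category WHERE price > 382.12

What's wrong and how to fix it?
Bug: WHERE cannot follow GROUP BY

Fix: Move the WHERE clause before GROUP BY

Corrected query:
SELECT category, AVG(price) FROM products WHERE price > 382.12 GROUP BY category

Result:
category    | AVG(price)
------------+-----------
Electronics | 1107.76   
Garden      | 619.1     
Kitchen     | 402.24    
Office      | 840.616667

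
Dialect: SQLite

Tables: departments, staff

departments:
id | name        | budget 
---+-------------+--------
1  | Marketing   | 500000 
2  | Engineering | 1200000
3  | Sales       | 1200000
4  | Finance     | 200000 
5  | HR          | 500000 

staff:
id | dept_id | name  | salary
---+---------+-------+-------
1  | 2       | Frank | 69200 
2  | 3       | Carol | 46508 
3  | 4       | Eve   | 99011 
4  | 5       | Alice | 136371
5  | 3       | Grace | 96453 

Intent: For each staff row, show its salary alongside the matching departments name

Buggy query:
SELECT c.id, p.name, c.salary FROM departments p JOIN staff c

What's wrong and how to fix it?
Bug: JOIN with no ON clause produces a cartesian product; every staff row pairs with every departments row

Fix: Specify the join condition linking the foreign key to the parent id

Corrected query:
SELECT c.id, p.name, c.salary FROM departments p JOIN staff c ON c.dept_id = p.id

Result:
id | name        | salary
---+-------------+-------
1  | Engineering | 69200 
2  | Sales       | 46508 
3  | Finance     | 99011 
4  | HR          | 136371
5  | Sales       | 96453 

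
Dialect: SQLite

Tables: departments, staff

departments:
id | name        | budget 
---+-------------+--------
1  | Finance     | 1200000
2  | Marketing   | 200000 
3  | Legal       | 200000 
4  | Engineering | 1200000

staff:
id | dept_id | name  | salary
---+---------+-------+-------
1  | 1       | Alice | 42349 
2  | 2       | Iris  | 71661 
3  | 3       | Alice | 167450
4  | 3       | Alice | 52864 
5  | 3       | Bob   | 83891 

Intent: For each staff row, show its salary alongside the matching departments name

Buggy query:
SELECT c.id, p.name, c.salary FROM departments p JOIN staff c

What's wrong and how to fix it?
Bug: Missing join condition: each staff row is matched to all departments rows instead of just its own

Fix: Add ON c.dept_id = p.id to the JOIN

Corrected query:
SELECT c.id, p.name, c.salary FROM departments p JOIN staff c ON c.dept_id = p.id

Result:
id | name      | salary
---+-----------+-------
1  | Finance   | 42349 
2  | Marketing | 71661 
3  | Legal     | 167450
4  | Legal     | 52864 
5  | Legal     | 83891 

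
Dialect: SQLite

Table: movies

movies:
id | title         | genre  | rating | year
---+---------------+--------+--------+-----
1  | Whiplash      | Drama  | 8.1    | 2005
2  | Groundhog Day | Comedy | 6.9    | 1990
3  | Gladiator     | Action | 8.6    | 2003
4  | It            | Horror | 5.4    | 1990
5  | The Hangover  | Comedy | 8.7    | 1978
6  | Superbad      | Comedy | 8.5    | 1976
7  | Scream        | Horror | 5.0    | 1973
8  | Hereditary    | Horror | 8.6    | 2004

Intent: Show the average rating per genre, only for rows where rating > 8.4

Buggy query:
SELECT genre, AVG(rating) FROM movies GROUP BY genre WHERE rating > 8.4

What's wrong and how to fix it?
Bug: Row-level WHERE must come before GROUP BY in the clause order

Fix: Move the WHERE clause before GROUP BY

Corrected query:
SELECT genre, AVG(rating) FROM movies WHERE rating > 8.4 GROUP BY genre

Result:
genre  | AVG(rating)
-------+------------
Action | 8.6        
Comedy | 8.6        
Horror | 8.6        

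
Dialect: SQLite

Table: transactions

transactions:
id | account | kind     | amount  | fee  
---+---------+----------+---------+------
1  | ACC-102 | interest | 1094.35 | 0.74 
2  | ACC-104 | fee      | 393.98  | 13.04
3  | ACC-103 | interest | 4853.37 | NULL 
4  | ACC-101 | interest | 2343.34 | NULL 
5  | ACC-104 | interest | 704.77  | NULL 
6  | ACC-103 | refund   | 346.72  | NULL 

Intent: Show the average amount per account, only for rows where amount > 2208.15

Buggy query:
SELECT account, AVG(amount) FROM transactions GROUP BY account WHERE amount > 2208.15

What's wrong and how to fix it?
Bug: Row-level WHERE must come before GROUP BY in the clause order

Fix: Place WHERE between FROM and GROUP BY

Corrected query:
SELECT account, AVG(amount) FROM transactions WHERE amount > 2208.15 GROUP BY account

Result:
account | AVG(amount)
--------+------------
ACC-101 | 2343.34    
ACC-103 | 4853.37    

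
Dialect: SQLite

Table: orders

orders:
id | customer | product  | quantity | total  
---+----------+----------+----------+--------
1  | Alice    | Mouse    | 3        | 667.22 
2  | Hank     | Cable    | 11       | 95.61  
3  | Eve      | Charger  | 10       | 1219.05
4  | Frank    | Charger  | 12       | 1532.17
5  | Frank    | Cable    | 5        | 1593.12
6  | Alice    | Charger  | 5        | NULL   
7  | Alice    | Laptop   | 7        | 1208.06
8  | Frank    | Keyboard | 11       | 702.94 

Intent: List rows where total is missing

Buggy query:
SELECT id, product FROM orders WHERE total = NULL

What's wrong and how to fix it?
Bug: '= NULL' is always unknown in SQL three-valued logic, so no rows match

Fix: Use IS NULL to test for NULL

Corrected query:
SELECT id, product FROM orders WHERE total IS NULL

Result:
id | product
---+--------
6  | Charger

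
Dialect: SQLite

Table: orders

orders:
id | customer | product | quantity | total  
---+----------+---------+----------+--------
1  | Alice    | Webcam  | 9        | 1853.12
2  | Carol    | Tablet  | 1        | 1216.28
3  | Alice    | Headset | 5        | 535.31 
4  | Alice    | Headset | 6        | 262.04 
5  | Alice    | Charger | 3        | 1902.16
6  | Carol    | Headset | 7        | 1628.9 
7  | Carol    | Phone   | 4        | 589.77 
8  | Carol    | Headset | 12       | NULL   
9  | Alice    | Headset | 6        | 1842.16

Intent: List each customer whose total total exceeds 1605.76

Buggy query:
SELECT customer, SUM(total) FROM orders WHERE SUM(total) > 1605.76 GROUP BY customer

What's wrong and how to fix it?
Bug: SUM(total) is an aggregate, but WHERE filters rows before aggregation

Fix: Move the aggregate condition to a HAVING clause

Corrected query:
SELECT customer, SUM(total) FROM orders GROUP BY customer HAVING SUM(total) > 1605.76

Result:
customer | SUM(total)
---------+-----------
Alice    | 6394.79   
Carol    | 3434.95   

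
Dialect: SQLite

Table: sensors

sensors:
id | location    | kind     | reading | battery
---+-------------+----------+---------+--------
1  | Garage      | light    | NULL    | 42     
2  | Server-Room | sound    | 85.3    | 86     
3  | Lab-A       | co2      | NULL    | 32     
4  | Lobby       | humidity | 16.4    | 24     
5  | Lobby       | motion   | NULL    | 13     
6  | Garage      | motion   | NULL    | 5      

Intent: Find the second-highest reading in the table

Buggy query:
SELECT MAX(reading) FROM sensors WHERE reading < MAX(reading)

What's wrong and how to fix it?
Bug: MAX(reading) on the right of the comparison is an aggregate-in-WHERE error

Fix: Compute the overall MAX in a subquery, then take MAX of rows below it

Corrected query:
SELECT MAX(reading) FROM sensors WHERE reading < (SELECT MAX(reading) FROM sensors)

Result:
MAX(reading)
------------
16.4        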